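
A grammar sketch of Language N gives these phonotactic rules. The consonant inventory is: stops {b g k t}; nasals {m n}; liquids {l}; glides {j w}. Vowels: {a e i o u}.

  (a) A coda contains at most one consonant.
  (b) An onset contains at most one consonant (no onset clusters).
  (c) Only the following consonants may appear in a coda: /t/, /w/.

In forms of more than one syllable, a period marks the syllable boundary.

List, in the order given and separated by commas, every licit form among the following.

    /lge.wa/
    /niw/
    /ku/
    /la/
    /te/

/lge.wa/ — violates constraint (b): syllable 1 onset /lg/ has 2 consonants (> 1) → illicit
/niw/ — σ1 onset /n/, coda /w/ ok → licit
/ku/ — σ1 onset /k/, coda /∅/ ok → licit
/la/ — σ1 onset /l/, coda /∅/ ok → licit
/te/ — σ1 onset /t/, coda /∅/ ok → licit

/niw/, /ku/, /la/, /te/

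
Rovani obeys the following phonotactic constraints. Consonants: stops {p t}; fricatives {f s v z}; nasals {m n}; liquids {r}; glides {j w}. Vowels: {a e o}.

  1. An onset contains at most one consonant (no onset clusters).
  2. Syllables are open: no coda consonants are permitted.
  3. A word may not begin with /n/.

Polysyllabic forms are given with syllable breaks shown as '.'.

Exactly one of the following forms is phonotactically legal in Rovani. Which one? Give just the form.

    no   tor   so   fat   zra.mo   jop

no — violates constraint 3: word begins with /n/ → phonotactically illegal
tor — violates constraint 2: syllable 1 coda /r/ has 1 consonant (> 0) → phonotactically illegal
so — σ1 onset /s/, coda /∅/ ok → phonotactically legal
fat — violates constraint 2: syllable 1 coda /t/ has 1 consonant (> 0) → phonotactically illegal
zra.mo — violates constraint 1: syllable 1 onset /zr/ has 2 consonants (> 1) → phonotactically illegal
jop — violates constraint 2: syllable 1 coda /p/ has 1 consonant (> 0) → phonotactically illegal

so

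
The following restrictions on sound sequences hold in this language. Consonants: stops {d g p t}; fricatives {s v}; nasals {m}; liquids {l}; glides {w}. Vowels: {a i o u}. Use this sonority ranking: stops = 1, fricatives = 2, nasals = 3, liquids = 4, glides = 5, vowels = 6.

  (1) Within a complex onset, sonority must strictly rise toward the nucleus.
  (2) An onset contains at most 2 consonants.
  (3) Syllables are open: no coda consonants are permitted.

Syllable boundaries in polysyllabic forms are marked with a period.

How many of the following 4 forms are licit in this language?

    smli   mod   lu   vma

2

smli — violates constraint 2: syllable 1 onset /sml/ has 3 consonants (> 2) → illicit
mod — violates constraint 3: syllable 1 coda /d/ has 1 consonant (> 0) → illicit
lu — σ1 onset /l/, coda /∅/ ok → licit
vma — σ1 onset /vm/ (2→3 rises), coda /∅/ ok → licit
Licit: lu, vma → 2.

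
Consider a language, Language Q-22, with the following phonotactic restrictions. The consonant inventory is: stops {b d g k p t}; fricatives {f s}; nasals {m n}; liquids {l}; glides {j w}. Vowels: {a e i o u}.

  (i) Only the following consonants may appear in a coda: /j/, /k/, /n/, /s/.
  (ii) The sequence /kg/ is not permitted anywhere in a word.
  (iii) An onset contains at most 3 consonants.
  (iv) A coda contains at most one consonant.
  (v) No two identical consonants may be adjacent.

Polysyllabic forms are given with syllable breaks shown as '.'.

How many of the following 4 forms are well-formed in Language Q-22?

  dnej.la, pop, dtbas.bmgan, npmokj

2

dnej.la — σ1 onset /dn/ (2C), coda /j/ ok; σ2 onset /l/, coda /∅/ ok → well-formed
pop — violates constraint (i): syllable 1 coda contains /p/, which is not a licensed coda consonant → ill-formed
dtbas.bmgan — σ1 onset /dtb/ (3C), coda /s/ ok; σ2 onset /bmg/ (3C), coda /n/ ok → well-formed
npmokj — violates constraint (iv): syllable 1 coda /kj/ has 2 consonants (> 1) → ill-formed
Well-formed: dnej.la, dtbas.bmgan → 2.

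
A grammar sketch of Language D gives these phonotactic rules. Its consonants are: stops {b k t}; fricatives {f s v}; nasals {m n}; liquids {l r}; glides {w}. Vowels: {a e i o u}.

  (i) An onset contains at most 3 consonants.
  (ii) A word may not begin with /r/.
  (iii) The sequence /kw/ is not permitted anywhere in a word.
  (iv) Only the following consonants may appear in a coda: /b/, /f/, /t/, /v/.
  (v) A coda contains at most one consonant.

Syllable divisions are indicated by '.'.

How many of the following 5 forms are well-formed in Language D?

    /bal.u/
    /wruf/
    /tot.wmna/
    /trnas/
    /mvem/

2

/bal.u/ — violates constraint (iv): syllable 1 coda contains /l/, which is not a licensed coda consonant → ill-formed
/wruf/ — σ1 onset /wr/ (2C), coda /f/ ok → well-formed
/tot.wmna/ — σ1 onset /t/, coda /t/ ok; σ2 onset /wmn/ (3C), coda /∅/ ok → well-formed
/trnas/ — violates constraint (iv): syllable 1 coda contains /s/, which is not a licensed coda consonant → ill-formed
/mvem/ — violates constraint (iv): syllable 1 coda contains /m/, which is not a licensed coda consonant → ill-formed
Well-formed: /wruf/, /tot.wmna/ → 2.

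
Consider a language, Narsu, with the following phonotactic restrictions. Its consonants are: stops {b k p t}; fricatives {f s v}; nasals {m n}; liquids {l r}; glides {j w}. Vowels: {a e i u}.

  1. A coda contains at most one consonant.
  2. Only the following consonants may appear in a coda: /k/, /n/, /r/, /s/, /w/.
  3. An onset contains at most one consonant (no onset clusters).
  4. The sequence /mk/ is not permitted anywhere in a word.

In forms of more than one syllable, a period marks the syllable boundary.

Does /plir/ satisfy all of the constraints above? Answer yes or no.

/plir/ — violates constraint 3: syllable 1 onset /pl/ has 2 consonants (> 1) → phonotactically illegal

no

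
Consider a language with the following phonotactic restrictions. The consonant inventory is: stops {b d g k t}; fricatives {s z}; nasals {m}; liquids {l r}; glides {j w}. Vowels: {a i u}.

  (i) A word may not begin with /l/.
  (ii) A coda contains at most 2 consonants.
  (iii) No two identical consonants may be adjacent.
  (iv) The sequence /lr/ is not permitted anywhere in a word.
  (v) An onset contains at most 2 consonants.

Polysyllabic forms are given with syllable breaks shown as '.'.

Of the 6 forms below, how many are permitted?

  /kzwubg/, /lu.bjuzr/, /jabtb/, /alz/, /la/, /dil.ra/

/kzwubg/ — violates constraint (v): syllable 1 onset /kzw/ has 3 consonants (> 2) → not permitted
/lu.bjuzr/ — violates constraint (i): word begins with /l/ → not permitted
/jabtb/ — violates constraint (ii): syllable 1 coda /btb/ has 3 consonants (> 2) → not permitted
/alz/ — σ1 onset /∅/, coda /lz/ (2C) ok → permitted
/la/ — violates constraint (i): word begins with /l/ → not permitted
/dil.ra/ — violates constraint (iv): contains banned sequence /lr/ → not permitted
Permitted: /alz/ → 1.

1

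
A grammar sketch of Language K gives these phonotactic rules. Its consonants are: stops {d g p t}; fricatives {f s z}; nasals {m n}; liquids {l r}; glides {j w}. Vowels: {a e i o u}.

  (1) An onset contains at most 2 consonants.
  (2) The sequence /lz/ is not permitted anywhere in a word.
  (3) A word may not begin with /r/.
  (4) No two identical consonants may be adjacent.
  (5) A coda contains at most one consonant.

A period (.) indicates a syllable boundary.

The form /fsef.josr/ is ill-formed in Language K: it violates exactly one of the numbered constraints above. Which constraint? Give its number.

5

/fsef.josr/: syllable 2 coda /sr/ has 2 consonants (> 1).
This is a violation of constraint 5: "A coda contains at most one consonant."
The remaining constraints (1, 2, 3, 4) are satisfied.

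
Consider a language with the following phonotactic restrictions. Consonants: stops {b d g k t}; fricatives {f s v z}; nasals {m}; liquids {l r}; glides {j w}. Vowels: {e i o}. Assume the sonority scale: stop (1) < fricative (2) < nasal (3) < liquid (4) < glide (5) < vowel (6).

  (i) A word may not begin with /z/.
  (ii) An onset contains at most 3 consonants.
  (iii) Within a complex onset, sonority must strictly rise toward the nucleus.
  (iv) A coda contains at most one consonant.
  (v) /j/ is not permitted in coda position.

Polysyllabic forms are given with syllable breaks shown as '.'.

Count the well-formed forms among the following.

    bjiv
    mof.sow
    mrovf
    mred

bjiv — σ1 onset /bj/ (1→5 rises), coda /v/ ok → well-formed
mof.sow — σ1 onset /m/, coda /f/ ok; σ2 onset /s/, coda /w/ ok → well-formed
mrovf — violates constraint (iv): syllable 1 coda /vf/ has 2 consonants (> 1) → ill-formed
mred — σ1 onset /mr/ (3→4 rises), coda /d/ ok → well-formed
Well-formed: bjiv, mof.sow, mred → 3.

3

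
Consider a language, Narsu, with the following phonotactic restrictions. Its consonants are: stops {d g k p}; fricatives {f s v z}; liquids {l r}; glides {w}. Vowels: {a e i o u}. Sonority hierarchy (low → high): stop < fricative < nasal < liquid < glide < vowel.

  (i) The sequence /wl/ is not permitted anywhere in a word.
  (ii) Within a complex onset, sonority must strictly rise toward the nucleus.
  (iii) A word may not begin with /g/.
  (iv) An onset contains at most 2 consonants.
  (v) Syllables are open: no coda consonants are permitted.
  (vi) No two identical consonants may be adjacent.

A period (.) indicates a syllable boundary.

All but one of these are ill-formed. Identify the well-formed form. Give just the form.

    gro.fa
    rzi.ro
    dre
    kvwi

dre

gro.fa — violates constraint (iii): word begins with /g/ → ill-formed
rzi.ro — violates constraint (ii): syllable 1 onset /rz/: /r/ (liquid, 4) → /z/ (fricative, 2) does not rise → ill-formed
dre — σ1 onset /dr/ (1→4 rises), coda /∅/ ok → well-formed
kvwi — violates constraint (iv): syllable 1 onset /kvw/ has 3 consonants (> 2) → ill-formed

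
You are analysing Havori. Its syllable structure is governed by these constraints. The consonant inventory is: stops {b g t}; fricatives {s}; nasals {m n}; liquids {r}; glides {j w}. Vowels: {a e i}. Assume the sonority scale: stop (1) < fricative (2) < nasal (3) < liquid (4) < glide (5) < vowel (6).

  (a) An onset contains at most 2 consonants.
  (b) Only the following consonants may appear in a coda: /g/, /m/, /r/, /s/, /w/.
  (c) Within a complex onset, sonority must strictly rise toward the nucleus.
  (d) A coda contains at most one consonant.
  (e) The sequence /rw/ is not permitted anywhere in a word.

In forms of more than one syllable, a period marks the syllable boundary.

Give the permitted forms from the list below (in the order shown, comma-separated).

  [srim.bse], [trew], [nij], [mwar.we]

[srim.bse] — σ1 onset /sr/ (2→4 rises), coda /m/ ok; σ2 onset /bs/ (1→2 rises), coda /∅/ ok → permitted
[trew] — σ1 onset /tr/ (1→4 rises), coda /w/ ok → permitted
[nij] — violates constraint (b): syllable 1 coda contains /j/, which is not a licensed coda consonant → not permitted
[mwar.we] — violates constraint (e): contains banned sequence /rw/ → not permitted

[srim.bse], [trew]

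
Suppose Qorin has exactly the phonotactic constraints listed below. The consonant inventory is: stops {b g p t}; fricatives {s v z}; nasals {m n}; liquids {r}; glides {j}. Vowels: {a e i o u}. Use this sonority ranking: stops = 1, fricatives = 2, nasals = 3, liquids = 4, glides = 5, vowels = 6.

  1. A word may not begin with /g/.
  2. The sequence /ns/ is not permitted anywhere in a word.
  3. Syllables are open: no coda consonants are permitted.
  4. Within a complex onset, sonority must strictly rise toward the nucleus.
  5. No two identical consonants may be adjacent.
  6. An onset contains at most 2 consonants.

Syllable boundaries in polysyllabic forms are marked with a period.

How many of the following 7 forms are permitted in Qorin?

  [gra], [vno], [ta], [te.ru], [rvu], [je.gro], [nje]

5

[gra] — violates constraint 1: word begins with /g/ → not permitted
[vno] — σ1 onset /vn/ (2→3 rises), coda /∅/ ok → permitted
[ta] — σ1 onset /t/, coda /∅/ ok → permitted
[te.ru] — σ1 onset /t/, coda /∅/ ok; σ2 onset /r/, coda /∅/ ok → permitted
[rvu] — violates constraint 4: syllable 1 onset /rv/: /r/ (liquid, 4) → /v/ (fricative, 2) does not rise → not permitted
[je.gro] — σ1 onset /j/, coda /∅/ ok; σ2 onset /gr/ (1→4 rises), coda /∅/ ok → permitted
[nje] — σ1 onset /nj/ (3→5 rises), coda /∅/ ok → permitted
Permitted: [vno], [ta], [te.ru], [je.gro], [nje] → 5.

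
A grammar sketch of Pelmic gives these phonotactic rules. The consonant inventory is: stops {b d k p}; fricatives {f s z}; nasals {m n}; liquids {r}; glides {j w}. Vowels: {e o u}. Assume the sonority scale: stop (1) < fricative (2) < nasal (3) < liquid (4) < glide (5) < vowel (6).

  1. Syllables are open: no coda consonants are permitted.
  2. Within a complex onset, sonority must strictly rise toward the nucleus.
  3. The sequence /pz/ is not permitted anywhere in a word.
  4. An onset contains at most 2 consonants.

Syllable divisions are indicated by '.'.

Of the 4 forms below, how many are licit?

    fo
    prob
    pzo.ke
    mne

fo — σ1 onset /f/, coda /∅/ ok → licit
prob — violates constraint 1: syllable 1 coda /b/ has 1 consonant (> 0) → illicit
pzo.ke — violates constraint 3: contains banned sequence /pz/ → illicit
mne — violates constraint 2: syllable 1 onset /mn/: /m/ (nasal, 3) → /n/ (nasal, 3) does not rise → illicit
Licit: fo → 1.

1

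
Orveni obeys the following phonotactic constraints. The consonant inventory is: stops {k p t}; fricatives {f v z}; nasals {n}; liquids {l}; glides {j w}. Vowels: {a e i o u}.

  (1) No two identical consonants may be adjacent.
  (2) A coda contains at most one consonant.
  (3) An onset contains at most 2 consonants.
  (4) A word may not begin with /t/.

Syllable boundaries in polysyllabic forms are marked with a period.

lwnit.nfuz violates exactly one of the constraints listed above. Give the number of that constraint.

3

lwnit.nfuz: syllable 1 onset /lwn/ has 3 consonants (> 2).
This is a violation of constraint 3: "An onset contains at most 2 consonants."
The remaining constraints (1, 2, 4) are satisfied.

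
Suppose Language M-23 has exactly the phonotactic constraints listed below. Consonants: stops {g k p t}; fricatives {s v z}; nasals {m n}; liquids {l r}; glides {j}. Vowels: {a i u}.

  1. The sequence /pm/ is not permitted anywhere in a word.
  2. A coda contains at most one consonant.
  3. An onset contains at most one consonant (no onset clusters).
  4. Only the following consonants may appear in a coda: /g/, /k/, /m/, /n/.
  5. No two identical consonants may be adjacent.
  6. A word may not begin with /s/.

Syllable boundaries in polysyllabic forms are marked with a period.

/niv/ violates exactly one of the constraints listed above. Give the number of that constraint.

4

/niv/: syllable 1 coda contains /v/, which is not a licensed coda consonant.
This is a violation of constraint 4: "Only the following consonants may appear in a coda: /g/, /k/, /m/, /n/."
The remaining constraints (1, 2, 3, 5, 6) are satisfied.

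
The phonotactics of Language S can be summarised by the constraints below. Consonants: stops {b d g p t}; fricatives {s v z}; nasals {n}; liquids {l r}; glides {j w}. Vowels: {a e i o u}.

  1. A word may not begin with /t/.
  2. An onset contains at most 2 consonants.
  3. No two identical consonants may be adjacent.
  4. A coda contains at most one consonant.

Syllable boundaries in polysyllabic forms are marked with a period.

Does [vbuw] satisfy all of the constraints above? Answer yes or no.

yes

[vbuw] — σ1 onset /vb/ (2C), coda /w/ ok → well-formed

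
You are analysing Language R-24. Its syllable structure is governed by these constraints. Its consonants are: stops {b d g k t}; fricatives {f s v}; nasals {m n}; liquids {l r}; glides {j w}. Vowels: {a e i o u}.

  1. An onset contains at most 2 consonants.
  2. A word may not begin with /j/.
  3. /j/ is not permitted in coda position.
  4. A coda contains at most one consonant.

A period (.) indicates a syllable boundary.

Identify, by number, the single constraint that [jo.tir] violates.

[jo.tir]: word begins with /j/.
This is a violation of constraint 2: "A word may not begin with /j/."
The remaining constraints (1, 3, 4) are satisfied.

2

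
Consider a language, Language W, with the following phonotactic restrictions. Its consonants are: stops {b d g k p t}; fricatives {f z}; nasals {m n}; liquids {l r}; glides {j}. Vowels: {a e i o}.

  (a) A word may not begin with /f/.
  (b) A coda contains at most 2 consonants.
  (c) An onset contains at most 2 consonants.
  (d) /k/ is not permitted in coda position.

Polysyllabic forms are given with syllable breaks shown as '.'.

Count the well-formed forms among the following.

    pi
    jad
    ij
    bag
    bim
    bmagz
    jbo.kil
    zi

8

pi — σ1 onset /p/, coda /∅/ ok → well-formed
jad — σ1 onset /j/, coda /d/ ok → well-formed
ij — σ1 onset /∅/, coda /j/ ok → well-formed
bag — σ1 onset /b/, coda /g/ ok → well-formed
bim — σ1 onset /b/, coda /m/ ok → well-formed
bmagz — σ1 onset /bm/ (2C), coda /gz/ (2C) ok → well-formed
jbo.kil — σ1 onset /jb/ (2C), coda /∅/ ok; σ2 onset /k/, coda /l/ ok → well-formed
zi — σ1 onset /z/, coda /∅/ ok → well-formed
Well-formed: pi, jad, ij, bag, bim, bmagz, jbo.kil, zi → 8.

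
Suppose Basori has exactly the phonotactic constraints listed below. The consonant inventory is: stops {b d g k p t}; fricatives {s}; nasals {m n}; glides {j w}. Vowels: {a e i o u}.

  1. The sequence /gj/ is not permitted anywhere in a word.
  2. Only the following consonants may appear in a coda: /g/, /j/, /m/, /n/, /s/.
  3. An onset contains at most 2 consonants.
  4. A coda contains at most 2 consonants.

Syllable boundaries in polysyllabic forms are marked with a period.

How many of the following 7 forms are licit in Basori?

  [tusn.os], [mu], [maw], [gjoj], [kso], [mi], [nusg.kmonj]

[tusn.os] — σ1 onset /t/, coda /sn/ (2C) ok; σ2 onset /∅/, coda /s/ ok → licit
[mu] — σ1 onset /m/, coda /∅/ ok → licit
[maw] — violates constraint 2: syllable 1 coda contains /w/, which is not a licensed coda consonant → illicit
[gjoj] — violates constraint 1: contains banned sequence /gj/ → illicit
[kso] — σ1 onset /ks/ (2C), coda /∅/ ok → licit
[mi] — σ1 onset /m/, coda /∅/ ok → licit
[nusg.kmonj] — σ1 onset /n/, coda /sg/ (2C) ok; σ2 onset /km/ (2C), coda /nj/ (2C) ok → licit
Licit: [tusn.os], [mu], [kso], [mi], [nusg.kmonj] → 5.

5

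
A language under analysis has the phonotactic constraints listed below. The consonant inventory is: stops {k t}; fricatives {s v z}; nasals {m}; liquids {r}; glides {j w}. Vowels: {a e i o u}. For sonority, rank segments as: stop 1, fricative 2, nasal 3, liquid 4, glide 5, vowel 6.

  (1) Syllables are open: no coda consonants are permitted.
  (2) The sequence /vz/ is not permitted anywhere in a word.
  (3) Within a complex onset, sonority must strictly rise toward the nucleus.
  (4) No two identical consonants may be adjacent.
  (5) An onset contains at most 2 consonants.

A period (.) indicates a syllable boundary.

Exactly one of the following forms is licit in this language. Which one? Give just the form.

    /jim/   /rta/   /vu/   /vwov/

/jim/ — violates constraint 1: syllable 1 coda /m/ has 1 consonant (> 0) → illicit
/rta/ — violates constraint 3: syllable 1 onset /rt/: /r/ (liquid, 4) → /t/ (stop, 1) does not rise → illicit
/vu/ — σ1 onset /v/, coda /∅/ ok → licit
/vwov/ — violates constraint 1: syllable 1 coda /v/ has 1 consonant (> 0) → illicit

/vu/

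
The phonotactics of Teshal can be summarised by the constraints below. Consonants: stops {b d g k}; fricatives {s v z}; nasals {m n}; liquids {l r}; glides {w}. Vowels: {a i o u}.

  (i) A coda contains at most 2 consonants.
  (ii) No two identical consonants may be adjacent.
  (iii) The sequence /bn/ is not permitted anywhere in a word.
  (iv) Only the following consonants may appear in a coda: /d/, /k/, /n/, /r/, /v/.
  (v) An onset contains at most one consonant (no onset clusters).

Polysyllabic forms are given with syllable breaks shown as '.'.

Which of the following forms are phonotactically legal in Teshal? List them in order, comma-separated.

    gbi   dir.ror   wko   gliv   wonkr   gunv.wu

gbi — violates constraint (v): syllable 1 onset /gb/ has 2 consonants (> 1) → phonotactically illegal
dir.ror — violates constraint (ii): adjacent identical consonants /rr/ → phonotactically illegal
wko — violates constraint (v): syllable 1 onset /wk/ has 2 consonants (> 1) → phonotactically illegal
gliv — violates constraint (v): syllable 1 onset /gl/ has 2 consonants (> 1) → phonotactically illegal
wonkr — violates constraint (i): syllable 1 coda /nkr/ has 3 consonants (> 2) → phonotactically illegal
gunv.wu — σ1 onset /g/, coda /nv/ (2C) ok; σ2 onset /w/, coda /∅/ ok → phonotactically legal

gunv.wu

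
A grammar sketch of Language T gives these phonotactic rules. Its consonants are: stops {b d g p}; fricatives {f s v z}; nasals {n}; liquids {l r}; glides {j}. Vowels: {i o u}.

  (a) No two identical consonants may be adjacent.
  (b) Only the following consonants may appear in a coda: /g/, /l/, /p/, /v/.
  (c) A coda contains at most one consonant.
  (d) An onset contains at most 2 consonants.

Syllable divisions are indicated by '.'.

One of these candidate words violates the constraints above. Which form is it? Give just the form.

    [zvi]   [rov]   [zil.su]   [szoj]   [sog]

[szoj]

[zvi] — σ1 onset /zv/ (2C), coda /∅/ ok → phonotactically legal
[rov] — σ1 onset /r/, coda /v/ ok → phonotactically legal
[zil.su] — σ1 onset /z/, coda /l/ ok; σ2 onset /s/, coda /∅/ ok → phonotactically legal
[szoj] — violates constraint (b): syllable 1 coda contains /j/, which is not a licensed coda consonant → phonotactically illegal
[sog] — σ1 onset /s/, coda /g/ ok → phonotactically legal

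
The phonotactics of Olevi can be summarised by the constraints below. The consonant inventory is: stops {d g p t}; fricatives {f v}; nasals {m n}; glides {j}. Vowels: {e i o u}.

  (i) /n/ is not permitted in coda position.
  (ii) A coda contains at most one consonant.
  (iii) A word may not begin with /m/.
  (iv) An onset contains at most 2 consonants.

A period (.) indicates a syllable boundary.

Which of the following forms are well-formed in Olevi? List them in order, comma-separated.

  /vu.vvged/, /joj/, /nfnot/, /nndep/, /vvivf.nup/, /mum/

/vu.vvged/ — violates constraint (iv): syllable 2 onset /vvg/ has 3 consonants (> 2) → ill-formed
/joj/ — σ1 onset /j/, coda /j/ ok → well-formed
/nfnot/ — violates constraint (iv): syllable 1 onset /nfn/ has 3 consonants (> 2) → ill-formed
/nndep/ — violates constraint (iv): syllable 1 onset /nnd/ has 3 consonants (> 2) → ill-formed
/vvivf.nup/ — violates constraint (ii): syllable 1 coda /vf/ has 2 consonants (> 1) → ill-formed
/mum/ — violates constraint (iii): word begins with /m/ → ill-formed

/joj/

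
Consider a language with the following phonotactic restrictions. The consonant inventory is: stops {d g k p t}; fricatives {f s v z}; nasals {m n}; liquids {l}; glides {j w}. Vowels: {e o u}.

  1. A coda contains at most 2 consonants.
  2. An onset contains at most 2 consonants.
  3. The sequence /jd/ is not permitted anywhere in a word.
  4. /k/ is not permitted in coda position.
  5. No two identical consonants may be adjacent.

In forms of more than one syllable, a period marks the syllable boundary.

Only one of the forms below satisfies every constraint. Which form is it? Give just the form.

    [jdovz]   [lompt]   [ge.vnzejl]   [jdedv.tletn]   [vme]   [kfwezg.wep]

[jdovz] — violates constraint 3: contains banned sequence /jd/ → ill-formed
[lompt] — violates constraint 1: syllable 1 coda /mpt/ has 3 consonants (> 2) → ill-formed
[ge.vnzejl] — violates constraint 2: syllable 2 onset /vnz/ has 3 consonants (> 2) → ill-formed
[jdedv.tletn] — violates constraint 3: contains banned sequence /jd/ → ill-formed
[vme] — σ1 onset /vm/ (2C), coda /∅/ ok → well-formed
[kfwezg.wep] — violates constraint 2: syllable 1 onset /kfw/ has 3 consonants (> 2) → ill-formed

[vme]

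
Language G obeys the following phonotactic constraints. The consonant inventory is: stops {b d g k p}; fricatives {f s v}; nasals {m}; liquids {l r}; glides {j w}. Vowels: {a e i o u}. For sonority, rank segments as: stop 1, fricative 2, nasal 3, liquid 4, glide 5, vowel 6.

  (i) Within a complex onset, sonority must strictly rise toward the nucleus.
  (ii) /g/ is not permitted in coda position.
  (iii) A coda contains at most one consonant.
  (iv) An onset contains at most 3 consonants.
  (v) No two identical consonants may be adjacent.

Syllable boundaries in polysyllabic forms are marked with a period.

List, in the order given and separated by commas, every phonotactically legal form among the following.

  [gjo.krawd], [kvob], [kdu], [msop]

[gjo.krawd] — violates constraint (iii): syllable 2 coda /wd/ has 2 consonants (> 1) → phonotactically illegal
[kvob] — σ1 onset /kv/ (1→2 rises), coda /b/ ok → phonotactically legal
[kdu] — violates constraint (i): syllable 1 onset /kd/: /k/ (stop, 1) → /d/ (stop, 1) does not rise → phonotactically illegal
[msop] — violates constraint (i): syllable 1 onset /ms/: /m/ (nasal, 3) → /s/ (fricative, 2) does not rise → phonotactically illegal

[kvob]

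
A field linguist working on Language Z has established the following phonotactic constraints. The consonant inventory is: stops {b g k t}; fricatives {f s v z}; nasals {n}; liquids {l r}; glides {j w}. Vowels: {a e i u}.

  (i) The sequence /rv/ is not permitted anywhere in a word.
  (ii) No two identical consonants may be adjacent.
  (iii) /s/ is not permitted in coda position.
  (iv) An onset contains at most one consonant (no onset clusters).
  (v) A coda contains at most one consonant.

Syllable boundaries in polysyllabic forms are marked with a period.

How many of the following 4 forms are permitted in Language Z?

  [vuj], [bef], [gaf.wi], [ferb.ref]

[vuj] — σ1 onset /v/, coda /j/ ok → permitted
[bef] — σ1 onset /b/, coda /f/ ok → permitted
[gaf.wi] — σ1 onset /g/, coda /f/ ok; σ2 onset /w/, coda /∅/ ok → permitted
[ferb.ref] — violates constraint (v): syllable 1 coda /rb/ has 2 consonants (> 1) → not permitted
Permitted: [vuj], [bef], [gaf.wi] → 3.

3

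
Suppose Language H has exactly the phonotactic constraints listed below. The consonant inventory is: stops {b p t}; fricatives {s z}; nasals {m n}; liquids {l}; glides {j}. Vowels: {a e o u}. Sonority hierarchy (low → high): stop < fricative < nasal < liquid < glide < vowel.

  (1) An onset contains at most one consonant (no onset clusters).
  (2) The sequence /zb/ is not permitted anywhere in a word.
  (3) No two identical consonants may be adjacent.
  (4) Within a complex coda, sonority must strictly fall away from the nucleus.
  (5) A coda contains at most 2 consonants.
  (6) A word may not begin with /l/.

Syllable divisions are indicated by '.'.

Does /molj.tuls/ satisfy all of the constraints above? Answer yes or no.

no

/molj.tuls/ — violates constraint 4: syllable 1 coda /lj/: /l/ (liquid, 4) → /j/ (glide, 5) does not fall → illicit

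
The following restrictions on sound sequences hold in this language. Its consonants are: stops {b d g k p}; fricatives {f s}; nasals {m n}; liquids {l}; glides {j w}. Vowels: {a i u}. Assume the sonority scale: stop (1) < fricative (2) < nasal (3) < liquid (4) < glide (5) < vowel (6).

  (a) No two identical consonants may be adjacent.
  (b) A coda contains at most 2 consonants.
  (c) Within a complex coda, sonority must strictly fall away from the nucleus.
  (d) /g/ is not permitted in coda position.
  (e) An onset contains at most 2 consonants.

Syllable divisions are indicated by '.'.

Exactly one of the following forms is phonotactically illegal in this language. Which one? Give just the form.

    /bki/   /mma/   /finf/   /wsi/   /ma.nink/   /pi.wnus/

/bki/ — σ1 onset /bk/ (2C), coda /∅/ ok → phonotactically legal
/mma/ — violates constraint (a): adjacent identical consonants /mm/ → phonotactically illegal
/finf/ — σ1 onset /f/, coda /nf/ (3→2 falls) ok → phonotactically legal
/wsi/ — σ1 onset /ws/ (2C), coda /∅/ ok → phonotactically legal
/ma.nink/ — σ1 onset /m/, coda /∅/ ok; σ2 onset /n/, coda /nk/ (3→1 falls) ok → phonotactically legal
/pi.wnus/ — σ1 onset /p/, coda /∅/ ok; σ2 onset /wn/ (2C), coda /s/ ok → phonotactically legal

/mma/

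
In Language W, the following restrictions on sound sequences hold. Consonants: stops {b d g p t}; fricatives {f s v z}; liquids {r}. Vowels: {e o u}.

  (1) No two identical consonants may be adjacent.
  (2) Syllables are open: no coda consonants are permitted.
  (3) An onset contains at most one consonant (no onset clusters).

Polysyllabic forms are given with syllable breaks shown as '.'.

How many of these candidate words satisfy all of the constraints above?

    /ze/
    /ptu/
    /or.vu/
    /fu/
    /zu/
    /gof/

3

/ze/ — σ1 onset /z/, coda /∅/ ok → well-formed
/ptu/ — violates constraint 3: syllable 1 onset /pt/ has 2 consonants (> 1) → ill-formed
/or.vu/ — violates constraint 2: syllable 1 coda /r/ has 1 consonant (> 0) → ill-formed
/fu/ — σ1 onset /f/, coda /∅/ ok → well-formed
/zu/ — σ1 onset /z/, coda /∅/ ok → well-formed
/gof/ — violates constraint 2: syllable 1 coda /f/ has 1 consonant (> 0) → ill-formed
Well-formed: /ze/, /fu/, /zu/ → 3.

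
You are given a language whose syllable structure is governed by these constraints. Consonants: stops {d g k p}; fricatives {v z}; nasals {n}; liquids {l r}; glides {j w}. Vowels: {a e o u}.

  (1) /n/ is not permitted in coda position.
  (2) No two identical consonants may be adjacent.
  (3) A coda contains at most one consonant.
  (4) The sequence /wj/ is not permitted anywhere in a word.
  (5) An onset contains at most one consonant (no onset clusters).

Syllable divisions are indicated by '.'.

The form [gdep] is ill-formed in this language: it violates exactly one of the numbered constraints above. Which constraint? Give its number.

[gdep]: syllable 1 onset /gd/ has 2 consonants (> 1).
This is a violation of constraint 5: "An onset contains at most one consonant (no onset clusters)."
The remaining constraints (1, 2, 3, 4) are satisfied.

5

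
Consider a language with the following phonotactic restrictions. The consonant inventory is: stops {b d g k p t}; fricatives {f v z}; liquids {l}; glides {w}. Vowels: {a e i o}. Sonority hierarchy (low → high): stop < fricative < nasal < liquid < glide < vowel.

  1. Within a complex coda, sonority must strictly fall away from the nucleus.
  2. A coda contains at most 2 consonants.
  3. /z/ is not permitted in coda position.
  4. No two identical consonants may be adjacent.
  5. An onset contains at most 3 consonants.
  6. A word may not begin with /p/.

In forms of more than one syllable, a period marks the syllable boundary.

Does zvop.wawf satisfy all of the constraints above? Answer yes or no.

yes

zvop.wawf — σ1 onset /zv/ (2C), coda /p/ ok; σ2 onset /w/, coda /wf/ (5→2 falls) ok → licit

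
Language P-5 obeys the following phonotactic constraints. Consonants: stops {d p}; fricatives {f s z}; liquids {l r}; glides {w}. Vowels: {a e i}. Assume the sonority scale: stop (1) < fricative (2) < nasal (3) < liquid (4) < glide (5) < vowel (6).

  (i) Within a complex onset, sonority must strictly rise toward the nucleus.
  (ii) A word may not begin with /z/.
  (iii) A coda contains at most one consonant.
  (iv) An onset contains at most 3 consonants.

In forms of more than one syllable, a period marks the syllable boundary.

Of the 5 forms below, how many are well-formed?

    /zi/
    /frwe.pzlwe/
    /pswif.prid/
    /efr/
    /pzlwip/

/zi/ — violates constraint (ii): word begins with /z/ → ill-formed
/frwe.pzlwe/ — violates constraint (iv): syllable 2 onset /pzlw/ has 4 consonants (> 3) → ill-formed
/pswif.prid/ — σ1 onset /psw/ (1→2→5 rises), coda /f/ ok; σ2 onset /pr/ (1→4 rises), coda /d/ ok → well-formed
/efr/ — violates constraint (iii): syllable 1 coda /fr/ has 2 consonants (> 1) → ill-formed
/pzlwip/ — violates constraint (iv): syllable 1 onset /pzlw/ has 4 consonants (> 3) → ill-formed
Well-formed: /pswif.prid/ → 1.

1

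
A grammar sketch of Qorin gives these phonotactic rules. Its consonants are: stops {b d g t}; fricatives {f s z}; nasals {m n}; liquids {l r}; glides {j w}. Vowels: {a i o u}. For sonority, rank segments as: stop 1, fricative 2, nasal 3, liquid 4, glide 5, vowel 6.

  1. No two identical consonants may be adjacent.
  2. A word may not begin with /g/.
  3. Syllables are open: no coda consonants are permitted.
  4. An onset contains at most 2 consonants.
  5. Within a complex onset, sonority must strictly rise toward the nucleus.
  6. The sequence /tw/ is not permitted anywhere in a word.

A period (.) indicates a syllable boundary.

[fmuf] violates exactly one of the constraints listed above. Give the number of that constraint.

3

[fmuf]: syllable 1 coda /f/ has 1 consonant (> 0).
This is a violation of constraint 3: "Syllables are open: no coda consonants are permitted."
The remaining constraints (1, 2, 4, 5, 6) are satisfied.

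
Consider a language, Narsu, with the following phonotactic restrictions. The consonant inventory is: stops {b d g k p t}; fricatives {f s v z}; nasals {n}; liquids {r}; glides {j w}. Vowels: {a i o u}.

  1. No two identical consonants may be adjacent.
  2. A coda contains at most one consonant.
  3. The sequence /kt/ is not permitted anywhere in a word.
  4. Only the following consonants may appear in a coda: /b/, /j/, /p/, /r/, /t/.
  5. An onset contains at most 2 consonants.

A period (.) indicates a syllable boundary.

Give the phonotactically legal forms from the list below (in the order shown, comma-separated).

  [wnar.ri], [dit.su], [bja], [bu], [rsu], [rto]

[wnar.ri] — violates constraint 1: adjacent identical consonants /rr/ → phonotactically illegal
[dit.su] — σ1 onset /d/, coda /t/ ok; σ2 onset /s/, coda /∅/ ok → phonotactically legal
[bja] — σ1 onset /bj/ (2C), coda /∅/ ok → phonotactically legal
[bu] — σ1 onset /b/, coda /∅/ ok → phonotactically legal
[rsu] — σ1 onset /rs/ (2C), coda /∅/ ok → phonotactically legal
[rto] — σ1 onset /rt/ (2C), coda /∅/ ok → phonotactically legal

[dit.su], [bja], [bu], [rsu], [rto]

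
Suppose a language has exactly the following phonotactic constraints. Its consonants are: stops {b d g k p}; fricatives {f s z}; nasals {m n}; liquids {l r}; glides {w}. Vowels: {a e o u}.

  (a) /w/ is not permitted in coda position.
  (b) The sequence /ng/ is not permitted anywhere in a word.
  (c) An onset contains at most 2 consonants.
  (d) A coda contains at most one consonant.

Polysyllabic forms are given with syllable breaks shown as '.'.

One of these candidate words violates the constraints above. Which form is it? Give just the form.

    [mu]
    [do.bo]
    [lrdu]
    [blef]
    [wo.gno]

[lrdu]

[mu] — σ1 onset /m/, coda /∅/ ok → well-formed
[do.bo] — σ1 onset /d/, coda /∅/ ok; σ2 onset /b/, coda /∅/ ok → well-formed
[lrdu] — violates constraint (c): syllable 1 onset /lrd/ has 3 consonants (> 2) → ill-formed
[blef] — σ1 onset /bl/ (2C), coda /f/ ok → well-formed
[wo.gno] — σ1 onset /w/, coda /∅/ ok; σ2 onset /gn/ (2C), coda /∅/ ok → well-formed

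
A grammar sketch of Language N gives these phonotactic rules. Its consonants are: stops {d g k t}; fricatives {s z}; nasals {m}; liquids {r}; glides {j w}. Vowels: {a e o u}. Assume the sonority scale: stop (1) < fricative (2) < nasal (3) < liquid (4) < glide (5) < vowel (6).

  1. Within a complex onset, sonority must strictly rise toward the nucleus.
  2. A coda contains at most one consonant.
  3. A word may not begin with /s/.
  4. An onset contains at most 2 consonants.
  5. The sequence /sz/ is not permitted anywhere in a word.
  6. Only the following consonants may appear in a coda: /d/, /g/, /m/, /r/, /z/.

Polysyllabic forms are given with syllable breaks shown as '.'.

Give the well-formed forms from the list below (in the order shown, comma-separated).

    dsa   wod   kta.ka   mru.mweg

dsa — σ1 onset /ds/ (1→2 rises), coda /∅/ ok → well-formed
wod — σ1 onset /w/, coda /d/ ok → well-formed
kta.ka — violates constraint 1: syllable 1 onset /kt/: /k/ (stop, 1) → /t/ (stop, 1) does not rise → ill-formed
mru.mweg — σ1 onset /mr/ (3→4 rises), coda /∅/ ok; σ2 onset /mw/ (3→5 rises), coda /g/ ok → well-formed

dsa, wod, mru.mweg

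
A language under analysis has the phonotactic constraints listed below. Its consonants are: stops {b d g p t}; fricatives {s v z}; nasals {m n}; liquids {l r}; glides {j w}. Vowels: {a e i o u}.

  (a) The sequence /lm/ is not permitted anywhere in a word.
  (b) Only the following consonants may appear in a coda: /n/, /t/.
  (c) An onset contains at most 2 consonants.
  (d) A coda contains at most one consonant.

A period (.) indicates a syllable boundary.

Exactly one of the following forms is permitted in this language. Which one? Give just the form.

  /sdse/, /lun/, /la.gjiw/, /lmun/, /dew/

/sdse/ — violates constraint (c): syllable 1 onset /sds/ has 3 consonants (> 2) → not permitted
/lun/ — σ1 onset /l/, coda /n/ ok → permitted
/la.gjiw/ — violates constraint (b): syllable 2 coda contains /w/, which is not a licensed coda consonant → not permitted
/lmun/ — violates constraint (a): contains banned sequence /lm/ → not permitted
/dew/ — violates constraint (b): syllable 1 coda contains /w/, which is not a licensed coda consonant → not permitted

/lun/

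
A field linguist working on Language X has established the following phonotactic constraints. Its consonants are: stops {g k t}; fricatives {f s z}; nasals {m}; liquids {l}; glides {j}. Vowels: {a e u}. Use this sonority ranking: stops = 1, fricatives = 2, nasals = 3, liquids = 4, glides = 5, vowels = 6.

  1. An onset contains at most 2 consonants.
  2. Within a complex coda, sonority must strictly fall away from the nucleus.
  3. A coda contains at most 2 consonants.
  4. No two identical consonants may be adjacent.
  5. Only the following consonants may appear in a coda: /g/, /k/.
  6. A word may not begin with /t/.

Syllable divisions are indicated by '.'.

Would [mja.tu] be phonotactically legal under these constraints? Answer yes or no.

[mja.tu] — σ1 onset /mj/ (2C), coda /∅/ ok; σ2 onset /t/, coda /∅/ ok → phonotactically legal

yes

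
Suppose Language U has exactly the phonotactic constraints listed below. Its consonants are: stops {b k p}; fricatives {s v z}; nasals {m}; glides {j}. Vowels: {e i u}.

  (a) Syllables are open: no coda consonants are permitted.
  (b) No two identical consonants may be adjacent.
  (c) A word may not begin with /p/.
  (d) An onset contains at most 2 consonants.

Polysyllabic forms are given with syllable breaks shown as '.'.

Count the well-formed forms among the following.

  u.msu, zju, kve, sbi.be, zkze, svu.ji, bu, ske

7

u.msu — σ1 onset /∅/, coda /∅/ ok; σ2 onset /ms/ (2C), coda /∅/ ok → well-formed
zju — σ1 onset /zj/ (2C), coda /∅/ ok → well-formed
kve — σ1 onset /kv/ (2C), coda /∅/ ok → well-formed
sbi.be — σ1 onset /sb/ (2C), coda /∅/ ok; σ2 onset /b/, coda /∅/ ok → well-formed
zkze — violates constraint (d): syllable 1 onset /zkz/ has 3 consonants (> 2) → ill-formed
svu.ji — σ1 onset /sv/ (2C), coda /∅/ ok; σ2 onset /j/, coda /∅/ ok → well-formed
bu — σ1 onset /b/, coda /∅/ ok → well-formed
ske — σ1 onset /sk/ (2C), coda /∅/ ok → well-formed
Well-formed: u.msu, zju, kve, sbi.be, svu.ji, bu, ske → 7.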